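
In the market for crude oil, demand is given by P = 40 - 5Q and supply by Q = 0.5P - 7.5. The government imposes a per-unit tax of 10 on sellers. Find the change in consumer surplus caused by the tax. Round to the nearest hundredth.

-20.41

Rewriting supply in inverse form: P = 15 + 2Q.
Pre-tax equilibrium: 40 - 5Q = 15 + 2Q gives Q* = 3.5714, P* = 22.1429.
A tax on sellers shifts supply up by 10: 40 - 5Q = 15 + 2Q + 10, so Q_t = 2.1429. Buyers pay P_b = 29.2857; sellers receive P_s = P_b - 10 = 19.2857.
Consumers lose the trapezoid between P* and P_b out to Q_t plus the triangle from Q_t to Q*: change in CS = 11.4796 - 31.8878 = -20.4082.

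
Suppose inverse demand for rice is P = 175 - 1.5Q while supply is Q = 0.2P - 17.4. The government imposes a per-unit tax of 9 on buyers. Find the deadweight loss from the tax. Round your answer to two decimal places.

6.23

Rewriting supply in inverse form: P = 87 + 5Q.
Pre-tax equilibrium: 175 - 1.5Q = 87 + 5Q gives Q* = 13.5385, P* = 154.6923.
With the tax, buyers' net willingness to pay falls by 9: (175 - 9) - 1.5Q = 87 + 5Q, so Q_t = 12.1538. Buyers pay P_b = 156.7692; sellers receive P_s = P_b - 9 = 147.7692.
Deadweight loss is the triangle between the curves from Q_t to Q*: (1/2)(13.5385 - 12.1538)(9) = 6.2308.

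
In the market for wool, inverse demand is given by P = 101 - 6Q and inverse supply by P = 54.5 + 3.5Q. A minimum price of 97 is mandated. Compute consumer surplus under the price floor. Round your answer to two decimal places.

Free-market equilibrium: 101 - 6Q = 54.5 + 3.5Q gives Q* = 4.8947, P* = 71.6316.
At the floor price 97, quantity demanded is (101 - 97)/6 = 0.6667; demand is the short side, so Q = 0.6667 trades at P = 97.
CS is the triangle under demand above 97: (1/2)(0.6667)(101 - 97) = 1.3333.

1.33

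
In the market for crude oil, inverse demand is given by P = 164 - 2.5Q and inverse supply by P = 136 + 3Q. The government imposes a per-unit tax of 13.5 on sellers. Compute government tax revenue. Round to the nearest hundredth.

35.59

Without the tax, 164 - 2.5Q = 136 + 3Q so Q* = 5.0909 and P* = 151.2727.
With the tax, sellers need 13.5 more per unit: 164 - 2.5Q = 136 + 3Q + 13.5, so Q_t = 2.6364. Buyers pay P_b = 157.4091; sellers receive P_s = P_b - 13.5 = 143.9091.
Revenue is the tax times quantity traded: 13.5 x 2.6364 = 35.5909.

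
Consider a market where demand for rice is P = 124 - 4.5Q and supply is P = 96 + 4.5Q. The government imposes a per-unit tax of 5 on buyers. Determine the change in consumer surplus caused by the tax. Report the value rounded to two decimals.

Without the tax, 124 - 4.5Q = 96 + 4.5Q so Q* = 3.1111 and P* = 110.
With the tax, buyers' net willingness to pay falls by 5: (124 - 5) - 4.5Q = 96 + 4.5Q, so Q_t = 2.5556. Buyers pay P_b = 112.5; sellers receive P_s = P_b - 5 = 107.5.
Consumers lose the trapezoid between P* and P_b out to Q_t plus the triangle from Q_t to Q*: change in CS = 14.6944 - 21.7778 = -7.0833.

-7.08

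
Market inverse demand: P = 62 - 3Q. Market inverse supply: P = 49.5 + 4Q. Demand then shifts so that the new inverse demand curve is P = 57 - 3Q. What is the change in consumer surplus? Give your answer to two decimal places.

-3.06

Initial equilibrium: Q_0 = 1.7857, P_0 = 56.6429; CS_0 = (1/2)(1.7857)(5.3571) = 4.7832, PS_0 = (1/2)(1.7857)(7.1429) = 6.3776.
New equilibrium: 57 - 3Q = 49.5 + 4Q gives Q_1 = 1.0714, P_1 = 53.7857; CS_1 = 1.7219, PS_1 = 2.2959.
Change in consumer surplus = 1.7219 - 4.7832 = -3.0612.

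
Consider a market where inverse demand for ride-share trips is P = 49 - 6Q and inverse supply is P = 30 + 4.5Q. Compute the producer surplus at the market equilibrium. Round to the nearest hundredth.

7.37

Set 49 - 6Q = 30 + 4.5Q, which gives 19 = 10.5Q, so Q* = 1.8095 and P* = 49 - 6(1.8095) = 38.1429.
Producer surplus is the triangle above supply below P*: (1/2)(1.8095)(38.1429 - 30) = (1/2)(1.8095)(8.1429) = 7.3673.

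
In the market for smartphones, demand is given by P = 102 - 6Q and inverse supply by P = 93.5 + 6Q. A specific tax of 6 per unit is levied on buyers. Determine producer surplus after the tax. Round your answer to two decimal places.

0.13

Pre-tax equilibrium: 102 - 6Q = 93.5 + 6Q gives Q* = 0.7083, P* = 97.75.
A tax on buyers shifts demand down by 6: (102 - 6) - 6Q = 93.5 + 6Q, so Q_t = 0.2083. Buyers pay P_b = 100.75; sellers receive P_s = P_b - 6 = 94.75.
PS = (1/2)(Q_t)(P_s - 93.5) = (1/2)(0.2083)(1.25) = 0.1302.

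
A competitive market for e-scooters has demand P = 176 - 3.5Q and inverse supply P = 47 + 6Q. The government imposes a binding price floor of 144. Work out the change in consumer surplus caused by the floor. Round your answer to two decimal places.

-176.39

Free-market equilibrium: 176 - 3.5Q = 47 + 6Q gives Q* = 13.5789, P* = 128.4737.
At P = 144, buyers demand (176 - 144)/3.5 = 9.1429 while sellers would supply more, so the quantity traded is 9.1429 at price 144.
CS goes from (1/2)(13.5789)(47.5263) = 322.6787 to 146.2857 (computed as (176 - 144)(9.1429) - (1/2)(3.5)(9.1429)^2), a change of -176.393.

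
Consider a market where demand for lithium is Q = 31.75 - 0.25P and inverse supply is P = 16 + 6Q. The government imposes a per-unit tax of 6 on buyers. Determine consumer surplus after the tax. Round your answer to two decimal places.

220.50

Rewriting demand in inverse form: P = 127 - 4Q.
Without the tax, 127 - 4Q = 16 + 6Q so Q* = 11.1 and P* = 82.6.
With the tax, buyers' net willingness to pay falls by 6: (127 - 6) - 4Q = 16 + 6Q, so Q_t = 10.5. Buyers pay P_b = 85; sellers receive P_s = P_b - 6 = 79.
CS = (1/2)(Q_t)(127 - P_b) = (1/2)(10.5)(42) = 220.5.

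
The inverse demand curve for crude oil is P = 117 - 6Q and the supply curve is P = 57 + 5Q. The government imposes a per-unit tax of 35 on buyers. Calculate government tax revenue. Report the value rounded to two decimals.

Pre-tax equilibrium: 117 - 6Q = 57 + 5Q gives Q* = 5.4545, P* = 84.2727.
With the tax, buyers' net willingness to pay falls by 35: (117 - 35) - 6Q = 57 + 5Q, so Q_t = 2.2727. Buyers pay P_b = 103.3636; sellers receive P_s = P_b - 35 = 68.3636.
Revenue is the tax times quantity traded: 35 x 2.2727 = 79.5455.

79.55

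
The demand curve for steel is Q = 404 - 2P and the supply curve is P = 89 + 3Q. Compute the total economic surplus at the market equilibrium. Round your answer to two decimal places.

1824.14

Rewriting demand in inverse form: P = 202 - 0.5Q.
Set 202 - 0.5Q = 89 + 3Q, which gives 113 = 3.5Q, so Q* = 32.2857 and P* = 202 - 0.5(32.2857) = 185.8571.
Total surplus is the full triangle between the curves from 0 to Q*: (1/2)(32.2857)(202 - 89) = 1824.1429.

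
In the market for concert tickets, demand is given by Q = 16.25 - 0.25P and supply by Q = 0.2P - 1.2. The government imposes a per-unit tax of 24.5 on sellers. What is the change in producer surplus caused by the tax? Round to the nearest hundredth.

Rewriting demand in inverse form: P = 65 - 4Q.
Rewriting supply in inverse form: P = 6 + 5Q.
Without the tax, 65 - 4Q = 6 + 5Q so Q* = 6.5556 and P* = 38.7778.
A tax on sellers shifts supply up by 24.5: 65 - 4Q = 6 + 5Q + 24.5, so Q_t = 3.8333. Buyers pay P_b = 49.6667; sellers receive P_s = P_b - 24.5 = 25.1667.
Producers lose the trapezoid between P_s and P* out to Q_t plus the triangle from Q_t to Q*: change in PS = 36.7361 - 107.4383 = -70.7022.

-70.70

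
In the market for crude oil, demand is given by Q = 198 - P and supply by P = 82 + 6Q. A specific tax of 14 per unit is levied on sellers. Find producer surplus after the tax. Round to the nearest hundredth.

Rewriting demand in inverse form: P = 198 - Q.
Without the tax, 198 - Q = 82 + 6Q so Q* = 16.5714 and P* = 181.4286.
With the tax, sellers need 14 more per unit: 198 - Q = 82 + 6Q + 14, so Q_t = 14.5714. Buyers pay P_b = 183.4286; sellers receive P_s = P_b - 14 = 169.4286.
PS = (1/2)(Q_t)(P_s - 82) = (1/2)(14.5714)(87.4286) = 636.9796.

636.98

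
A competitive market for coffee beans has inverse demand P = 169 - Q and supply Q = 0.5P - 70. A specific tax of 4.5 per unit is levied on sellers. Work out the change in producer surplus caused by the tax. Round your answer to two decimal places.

-26.75

Rewriting supply in inverse form: P = 140 + 2Q.
Without the tax, 169 - Q = 140 + 2Q so Q* = 9.6667 and P* = 159.3333.
A tax on sellers shifts supply up by 4.5: 169 - Q = 140 + 2Q + 4.5, so Q_t = 8.1667. Buyers pay P_b = 160.8333; sellers receive P_s = P_b - 4.5 = 156.3333.
Producers lose the trapezoid between P_s and P* out to Q_t plus the triangle from Q_t to Q*: change in PS = 66.6944 - 93.4444 = -26.75.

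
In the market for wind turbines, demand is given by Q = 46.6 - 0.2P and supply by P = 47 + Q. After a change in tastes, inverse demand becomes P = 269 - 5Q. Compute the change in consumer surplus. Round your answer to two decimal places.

Rewriting demand in inverse form: P = 233 - 5Q.
Initial equilibrium: Q_0 = 31, P_0 = 78; CS_0 = (1/2)(31)(155) = 2402.5, PS_0 = (1/2)(31)(31) = 480.5.
New equilibrium: 269 - 5Q = 47 + Q gives Q_1 = 37, P_1 = 84; CS_1 = 3422.5, PS_1 = 684.5.
Change in consumer surplus = 3422.5 - 2402.5 = 1020.

1020.00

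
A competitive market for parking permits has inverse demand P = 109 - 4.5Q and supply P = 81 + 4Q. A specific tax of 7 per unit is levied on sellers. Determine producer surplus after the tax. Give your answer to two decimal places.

12.21

Pre-tax equilibrium: 109 - 4.5Q = 81 + 4Q gives Q* = 3.2941, P* = 94.1765.
A tax on sellers shifts supply up by 7: 109 - 4.5Q = 81 + 4Q + 7, so Q_t = 2.4706. Buyers pay P_b = 97.8824; sellers receive P_s = P_b - 7 = 90.8824.
Producer surplus is the triangle above supply below P_s: (1/2)(2.4706)(90.8824 - 81) = 12.2076.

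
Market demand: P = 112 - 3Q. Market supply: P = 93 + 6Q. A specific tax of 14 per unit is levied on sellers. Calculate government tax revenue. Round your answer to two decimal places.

7.78

Pre-tax equilibrium: 112 - 3Q = 93 + 6Q gives Q* = 2.1111, P* = 105.6667.
With the tax, sellers need 14 more per unit: 112 - 3Q = 93 + 6Q + 14, so Q_t = 0.5556. Buyers pay P_b = 110.3333; sellers receive P_s = P_b - 14 = 96.3333.
Revenue is the tax times quantity traded: 14 x 0.5556 = 7.7778.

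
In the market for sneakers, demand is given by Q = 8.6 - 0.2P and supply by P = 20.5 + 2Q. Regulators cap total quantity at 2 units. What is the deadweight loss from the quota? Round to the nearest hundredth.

5.16

Rewriting demand in inverse form: P = 43 - 5Q.
Without the quota, 43 - 5Q = 20.5 + 2Q gives Q* = 3.2143.
At Q = 2 the demand price is 43 - 5(2) = 33 and the supply price is 20.5 + 2(2) = 24.5.
DWL = (1/2)(gap between curves at 2) x (Q* - 2) = (1/2)(8.5)(1.2143) = 5.1607.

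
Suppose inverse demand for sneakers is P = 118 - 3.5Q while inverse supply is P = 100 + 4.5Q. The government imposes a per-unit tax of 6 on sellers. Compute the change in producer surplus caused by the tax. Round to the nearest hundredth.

Pre-tax equilibrium: 118 - 3.5Q = 100 + 4.5Q gives Q* = 2.25, P* = 110.125.
A tax on sellers shifts supply up by 6: 118 - 3.5Q = 100 + 4.5Q + 6, so Q_t = 1.5. Buyers pay P_b = 112.75; sellers receive P_s = P_b - 6 = 106.75.
Producers lose the trapezoid between P_s and P* out to Q_t plus the triangle from Q_t to Q*: change in PS = 5.0625 - 11.3906 = -6.3281.

-6.33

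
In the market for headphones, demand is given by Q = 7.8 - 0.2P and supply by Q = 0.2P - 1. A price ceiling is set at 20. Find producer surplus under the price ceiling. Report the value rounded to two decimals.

22.50

Rewriting demand in inverse form: P = 39 - 5Q.
Rewriting supply in inverse form: P = 5 + 5Q.
Free-market equilibrium: 39 - 5Q = 5 + 5Q gives Q* = 3.4, P* = 22.
At P = 20, sellers supply (20 - 5)/5 = 3 while buyers want more, so the quantity traded is 3 at price 20.
PS is the triangle above supply below 20: (1/2)(3)(20 - 5) = 22.5.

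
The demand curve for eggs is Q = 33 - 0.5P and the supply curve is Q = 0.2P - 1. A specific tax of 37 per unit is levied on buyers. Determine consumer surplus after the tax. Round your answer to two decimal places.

Rewriting demand in inverse form: P = 66 - 2Q.
Rewriting supply in inverse form: P = 5 + 5Q.
Without the tax, 66 - 2Q = 5 + 5Q so Q* = 8.7143 and P* = 48.5714.
With the tax, buyers' net willingness to pay falls by 37: (66 - 37) - 2Q = 5 + 5Q, so Q_t = 3.4286. Buyers pay P_b = 59.1429; sellers receive P_s = P_b - 37 = 22.1429.
Consumer surplus is the triangle under demand above P_b: (1/2)(3.4286)(66 - 59.1429) = 11.7551.

11.76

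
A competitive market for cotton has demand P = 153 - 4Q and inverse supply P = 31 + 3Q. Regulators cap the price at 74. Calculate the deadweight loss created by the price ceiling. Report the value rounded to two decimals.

Free-market equilibrium: 153 - 4Q = 31 + 3Q gives Q* = 17.4286, P* = 83.2857.
At the ceiling price 74, quantity supplied is (74 - 31)/3 = 14.3333; supply is the short side, so Q = 14.3333 trades at P = 74.
The lost-trades triangle has base Q* - 14.3333 = 3.0952 and height equal to the gap between the curves at Q = 14.3333, which is 95.6667 - 74 = 21.6667. DWL = (1/2)(3.0952)(21.6667) = 33.5317.

33.53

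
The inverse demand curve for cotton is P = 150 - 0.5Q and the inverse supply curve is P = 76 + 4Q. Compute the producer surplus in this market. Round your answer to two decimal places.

540.84

Set 150 - 0.5Q = 76 + 4Q, which gives 74 = 4.5Q, so Q* = 16.4444 and P* = 150 - 0.5(16.4444) = 141.7778.
Producer surplus is the triangle above supply below P*: (1/2)(16.4444)(141.7778 - 76) = (1/2)(16.4444)(65.7778) = 540.8395.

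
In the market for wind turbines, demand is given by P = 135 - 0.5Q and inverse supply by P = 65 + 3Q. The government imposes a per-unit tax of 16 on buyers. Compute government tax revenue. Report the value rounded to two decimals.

246.86

Pre-tax equilibrium: 135 - 0.5Q = 65 + 3Q gives Q* = 20, P* = 125.
With the tax, buyers' net willingness to pay falls by 16: (135 - 16) - 0.5Q = 65 + 3Q, so Q_t = 15.4286. Buyers pay P_b = 127.2857; sellers receive P_s = P_b - 16 = 111.2857.
Revenue is the tax times quantity traded: 16 x 15.4286 = 246.8571.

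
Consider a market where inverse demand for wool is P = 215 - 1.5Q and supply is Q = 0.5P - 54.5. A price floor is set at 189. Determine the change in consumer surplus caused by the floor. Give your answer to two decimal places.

Rewriting supply in inverse form: P = 109 + 2Q.
Free-market equilibrium: 215 - 1.5Q = 109 + 2Q gives Q* = 30.2857, P* = 169.5714.
At P = 189, buyers demand (215 - 189)/1.5 = 17.3333 while sellers would supply more, so the quantity traded is 17.3333 at price 189.
CS goes from (1/2)(30.2857)(45.4286) = 687.9184 to 225.3333 (computed as (215 - 189)(17.3333) - (1/2)(1.5)(17.3333)^2), a change of -462.585.

-462.59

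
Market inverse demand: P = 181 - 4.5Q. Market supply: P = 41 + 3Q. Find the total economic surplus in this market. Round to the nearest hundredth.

Setting demand equal to supply, 140 = 7.5Q, so Q* = 18.6667 and P* = 97.
CS = (1/2)(18.6667)(84) = 784 and PS = (1/2)(18.6667)(56) = 522.6667, so total surplus = 1306.6667.

1306.67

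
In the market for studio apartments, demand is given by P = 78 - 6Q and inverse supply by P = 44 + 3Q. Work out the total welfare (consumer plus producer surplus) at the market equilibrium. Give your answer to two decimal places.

64.22

Setting demand equal to supply, 34 = 9Q, so Q* = 3.7778 and P* = 55.3333.
Total surplus is the full triangle between the curves from 0 to Q*: (1/2)(3.7778)(78 - 44) = 64.2222.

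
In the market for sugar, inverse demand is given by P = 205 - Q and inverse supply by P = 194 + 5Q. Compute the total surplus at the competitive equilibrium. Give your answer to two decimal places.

Equilibrium: 205 - Q = 194 + 5Q, so Q* = 1.8333 and P* = 203.1667.
CS = (1/2)(1.8333)(1.8333) = 1.6806 and PS = (1/2)(1.8333)(9.1667) = 8.4028, so total surplus = 10.0833.

10.08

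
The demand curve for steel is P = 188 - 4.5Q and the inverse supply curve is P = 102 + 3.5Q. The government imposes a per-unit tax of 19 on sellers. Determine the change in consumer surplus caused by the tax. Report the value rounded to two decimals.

-102.20

Without the tax, 188 - 4.5Q = 102 + 3.5Q so Q* = 10.75 and P* = 139.625.
A tax on sellers shifts supply up by 19: 188 - 4.5Q = 102 + 3.5Q + 19, so Q_t = 8.375. Buyers pay P_b = 150.3125; sellers receive P_s = P_b - 19 = 131.3125.
Consumers lose the trapezoid between P* and P_b out to Q_t plus the triangle from Q_t to Q*: change in CS = 157.8164 - 260.0156 = -102.1992.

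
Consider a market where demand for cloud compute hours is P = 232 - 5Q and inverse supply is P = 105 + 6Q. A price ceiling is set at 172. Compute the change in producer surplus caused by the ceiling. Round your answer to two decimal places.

-25.81

Free-market equilibrium: 232 - 5Q = 105 + 6Q gives Q* = 11.5455, P* = 174.2727.
At the ceiling price 172, quantity supplied is (172 - 105)/6 = 11.1667; supply is the short side, so Q = 11.1667 trades at P = 172.
PS goes from (1/2)(11.5455)(69.2727) = 399.8926 to 374.0833 (computed as (172 - 105)(11.1667) - (1/2)(6)(11.1667)^2), a change of -25.8092.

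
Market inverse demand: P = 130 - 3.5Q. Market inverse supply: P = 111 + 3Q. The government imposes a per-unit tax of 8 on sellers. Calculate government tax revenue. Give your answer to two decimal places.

13.54

Without the tax, 130 - 3.5Q = 111 + 3Q so Q* = 2.9231 and P* = 119.7692.
With the tax, sellers need 8 more per unit: 130 - 3.5Q = 111 + 3Q + 8, so Q_t = 1.6923. Buyers pay P_b = 124.0769; sellers receive P_s = P_b - 8 = 116.0769.
Revenue is the tax times quantity traded: 8 x 1.6923 = 13.5385.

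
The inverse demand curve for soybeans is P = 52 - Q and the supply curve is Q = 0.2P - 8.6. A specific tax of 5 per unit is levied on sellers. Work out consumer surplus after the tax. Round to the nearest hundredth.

Rewriting supply in inverse form: P = 43 + 5Q.
Without the tax, 52 - Q = 43 + 5Q so Q* = 1.5 and P* = 50.5.
With the tax, sellers need 5 more per unit: 52 - Q = 43 + 5Q + 5, so Q_t = 0.6667. Buyers pay P_b = 51.3333; sellers receive P_s = P_b - 5 = 46.3333.
CS = (1/2)(Q_t)(52 - P_b) = (1/2)(0.6667)(0.6667) = 0.2222.

0.22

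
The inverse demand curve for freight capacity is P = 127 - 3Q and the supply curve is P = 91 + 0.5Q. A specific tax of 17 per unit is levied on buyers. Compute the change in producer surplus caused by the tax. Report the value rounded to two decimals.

Without the tax, 127 - 3Q = 91 + 0.5Q so Q* = 10.2857 and P* = 96.1429.
With the tax, buyers' net willingness to pay falls by 17: (127 - 17) - 3Q = 91 + 0.5Q, so Q_t = 5.4286. Buyers pay P_b = 110.7143; sellers receive P_s = P_b - 17 = 93.7143.
Producers lose the trapezoid between P_s and P* out to Q_t plus the triangle from Q_t to Q*: change in PS = 7.3673 - 26.449 = -19.0816.

-19.08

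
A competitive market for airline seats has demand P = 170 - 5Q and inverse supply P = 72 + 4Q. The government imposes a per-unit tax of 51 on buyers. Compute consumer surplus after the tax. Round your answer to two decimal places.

Without the tax, 170 - 5Q = 72 + 4Q so Q* = 10.8889 and P* = 115.5556.
A tax on buyers shifts demand down by 51: (170 - 51) - 5Q = 72 + 4Q, so Q_t = 5.2222. Buyers pay P_b = 143.8889; sellers receive P_s = P_b - 51 = 92.8889.
CS = (1/2)(Q_t)(170 - P_b) = (1/2)(5.2222)(26.1111) = 68.179.

68.18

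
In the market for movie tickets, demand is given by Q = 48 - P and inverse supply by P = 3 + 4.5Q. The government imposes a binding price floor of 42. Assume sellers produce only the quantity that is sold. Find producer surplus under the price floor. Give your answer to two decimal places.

153.00

Rewriting demand in inverse form: P = 48 - Q.
Without the control, 48 - Q = 3 + 4.5Q so Q* = 8.1818 and P* = 39.8182.
At the floor price 42, quantity demanded is (48 - 42)/1 = 6; demand is the short side, so Q = 6 trades at P = 42.
The supply price at Q = 6 is 30. PS is the trapezoid between 42 and supply over [0, 6]: (1/2)[(42 - 3) + (42 - 30)](6) = 153.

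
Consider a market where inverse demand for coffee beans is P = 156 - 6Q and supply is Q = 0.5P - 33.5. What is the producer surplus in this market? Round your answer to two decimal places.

Rewriting supply in inverse form: P = 67 + 2Q.
Setting demand equal to supply, 89 = 8Q, so Q* = 11.125 and P* = 89.25.
PS is the area between P* and the supply curve from 0 to Q*: (1/2)(11.125)(22.25) = 123.7656.

123.77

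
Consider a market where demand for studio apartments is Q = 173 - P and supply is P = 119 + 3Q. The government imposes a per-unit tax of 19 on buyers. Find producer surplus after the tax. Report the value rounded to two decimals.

Rewriting demand in inverse form: P = 173 - Q.
Without the tax, 173 - Q = 119 + 3Q so Q* = 13.5 and P* = 159.5.
With the tax, buyers' net willingness to pay falls by 19: (173 - 19) - Q = 119 + 3Q, so Q_t = 8.75. Buyers pay P_b = 164.25; sellers receive P_s = P_b - 19 = 145.25.
PS = (1/2)(Q_t)(P_s - 119) = (1/2)(8.75)(26.25) = 114.8438.

114.84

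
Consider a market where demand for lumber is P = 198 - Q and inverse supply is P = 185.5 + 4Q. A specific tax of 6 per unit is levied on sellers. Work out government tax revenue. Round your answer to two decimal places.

7.80

Pre-tax equilibrium: 198 - Q = 185.5 + 4Q gives Q* = 2.5, P* = 195.5.
A tax on sellers shifts supply up by 6: 198 - Q = 185.5 + 4Q + 6, so Q_t = 1.3. Buyers pay P_b = 196.7; sellers receive P_s = P_b - 6 = 190.7.
Tax revenue = t x Q_t = 6 x 1.3 = 7.8.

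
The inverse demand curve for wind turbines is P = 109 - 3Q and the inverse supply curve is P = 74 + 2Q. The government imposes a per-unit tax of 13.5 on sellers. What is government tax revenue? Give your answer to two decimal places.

58.05

Pre-tax equilibrium: 109 - 3Q = 74 + 2Q gives Q* = 7, P* = 88.
A tax on sellers shifts supply up by 13.5: 109 - 3Q = 74 + 2Q + 13.5, so Q_t = 4.3. Buyers pay P_b = 96.1; sellers receive P_s = P_b - 13.5 = 82.6.
Tax revenue = t x Q_t = 13.5 x 4.3 = 58.05.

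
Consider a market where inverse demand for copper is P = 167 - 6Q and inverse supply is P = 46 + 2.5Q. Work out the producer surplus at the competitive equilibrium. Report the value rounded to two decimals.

Setting demand equal to supply, 121 = 8.5Q, so Q* = 14.2353 and P* = 81.5882.
PS is the area between P* and the supply curve from 0 to Q*: (1/2)(14.2353)(35.5882) = 253.3045.

253.30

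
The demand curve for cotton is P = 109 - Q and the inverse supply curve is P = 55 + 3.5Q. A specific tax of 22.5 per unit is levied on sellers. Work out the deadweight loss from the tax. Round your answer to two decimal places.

Without the tax, 109 - Q = 55 + 3.5Q so Q* = 12 and P* = 97.
A tax on sellers shifts supply up by 22.5: 109 - Q = 55 + 3.5Q + 22.5, so Q_t = 7. Buyers pay P_b = 102; sellers receive P_s = P_b - 22.5 = 79.5.
Deadweight loss is the triangle between the curves from Q_t to Q*: (1/2)(12 - 7)(22.5) = 56.25.

56.25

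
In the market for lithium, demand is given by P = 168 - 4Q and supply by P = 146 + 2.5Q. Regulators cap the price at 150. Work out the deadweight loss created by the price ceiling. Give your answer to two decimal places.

Free-market equilibrium: 168 - 4Q = 146 + 2.5Q gives Q* = 3.3846, P* = 154.4615.
At the ceiling price 150, quantity supplied is (150 - 146)/2.5 = 1.6; supply is the short side, so Q = 1.6 trades at P = 150.
The lost-trades triangle has base Q* - 1.6 = 1.7846 and height equal to the gap between the curves at Q = 1.6, which is 161.6 - 150 = 11.6. DWL = (1/2)(1.7846)(11.6) = 10.3508.

10.35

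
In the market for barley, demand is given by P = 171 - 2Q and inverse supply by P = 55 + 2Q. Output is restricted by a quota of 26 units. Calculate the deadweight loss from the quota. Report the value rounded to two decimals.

18.00

Unrestricted equilibrium: Q* = (171 - 55)/(2 + 2) = 29.
At Q = 26 the demand price is 171 - 2(26) = 119 and the supply price is 55 + 2(26) = 107.
DWL = (1/2)(gap between curves at 26) x (Q* - 26) = (1/2)(12)(3) = 18.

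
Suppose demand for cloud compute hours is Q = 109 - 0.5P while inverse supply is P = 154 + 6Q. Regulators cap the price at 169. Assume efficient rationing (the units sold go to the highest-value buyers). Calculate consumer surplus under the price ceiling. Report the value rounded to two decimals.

116.25

Rewriting demand in inverse form: P = 218 - 2Q.
Free-market equilibrium: 218 - 2Q = 154 + 6Q gives Q* = 8, P* = 202.
At P = 169, sellers supply (169 - 154)/6 = 2.5 while buyers want more, so the quantity traded is 2.5 at price 169.
The demand price at Q = 2.5 is 213. CS is the trapezoid between demand and 169 over [0, 2.5]: (1/2)[(218 - 169) + (213 - 169)](2.5) = 116.25.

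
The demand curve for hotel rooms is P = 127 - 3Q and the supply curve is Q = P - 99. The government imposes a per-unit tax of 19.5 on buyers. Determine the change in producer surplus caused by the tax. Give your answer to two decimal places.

-22.24

Rewriting supply in inverse form: P = 99 + Q.
Without the tax, 127 - 3Q = 99 + Q so Q* = 7 and P* = 106.
A tax on buyers shifts demand down by 19.5: (127 - 19.5) - 3Q = 99 + Q, so Q_t = 2.125. Buyers pay P_b = 120.625; sellers receive P_s = P_b - 19.5 = 101.125.
Producers lose the trapezoid between P_s and P* out to Q_t plus the triangle from Q_t to Q*: change in PS = 2.2578 - 24.5 = -22.2422.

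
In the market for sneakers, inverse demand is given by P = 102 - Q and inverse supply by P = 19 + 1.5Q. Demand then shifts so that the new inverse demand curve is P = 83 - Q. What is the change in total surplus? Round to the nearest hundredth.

-558.60

Initial equilibrium: Q_0 = 33.2, P_0 = 68.8; CS_0 = (1/2)(33.2)(33.2) = 551.12, PS_0 = (1/2)(33.2)(49.8) = 826.68.
New equilibrium: 83 - Q = 19 + 1.5Q gives Q_1 = 25.6, P_1 = 57.4; CS_1 = 327.68, PS_1 = 491.52.
Change in total surplus = (327.68 + 491.52) - (551.12 + 826.68) = -558.6.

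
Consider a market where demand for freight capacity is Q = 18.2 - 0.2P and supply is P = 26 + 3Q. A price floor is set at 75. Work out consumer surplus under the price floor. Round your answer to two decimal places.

25.60

Rewriting demand in inverse form: P = 91 - 5Q.
Free-market equilibrium: 91 - 5Q = 26 + 3Q gives Q* = 8.125, P* = 50.375.
At the floor price 75, quantity demanded is (91 - 75)/5 = 3.2; demand is the short side, so Q = 3.2 trades at P = 75.
CS is the triangle under demand above 75: (1/2)(3.2)(91 - 75) = 25.6.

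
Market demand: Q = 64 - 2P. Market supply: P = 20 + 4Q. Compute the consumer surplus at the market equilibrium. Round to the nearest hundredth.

1.78

Rewriting demand in inverse form: P = 32 - 0.5Q.
Setting demand equal to supply, 12 = 4.5Q, so Q* = 2.6667 and P* = 30.6667.
The demand choke price is 32, so CS = (1/2)(Q*)(32 - P*) = (1/2)(2.6667)(1.3333) = 1.7778.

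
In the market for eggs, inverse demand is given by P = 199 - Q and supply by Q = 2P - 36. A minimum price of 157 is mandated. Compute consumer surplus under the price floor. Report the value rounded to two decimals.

Rewriting supply in inverse form: P = 18 + 0.5Q.
Free-market equilibrium: 199 - Q = 18 + 0.5Q gives Q* = 120.6667, P* = 78.3333.
At P = 157, buyers demand (199 - 157)/1 = 42 while sellers would supply more, so the quantity traded is 42 at price 157.
CS is the triangle under demand above 157: (1/2)(42)(199 - 157) = 882.

882.00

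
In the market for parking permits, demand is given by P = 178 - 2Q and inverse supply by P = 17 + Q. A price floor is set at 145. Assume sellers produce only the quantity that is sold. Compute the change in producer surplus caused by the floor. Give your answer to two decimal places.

535.82

Free-market equilibrium: 178 - 2Q = 17 + Q gives Q* = 53.6667, P* = 70.6667.
At P = 145, buyers demand (178 - 145)/2 = 16.5 while sellers would supply more, so the quantity traded is 16.5 at price 145.
PS goes from (1/2)(53.6667)(53.6667) = 1440.0556 to 1975.875 (computed as (145 - 17)(16.5) - (1/2)(1)(16.5)^2), a change of 535.8194.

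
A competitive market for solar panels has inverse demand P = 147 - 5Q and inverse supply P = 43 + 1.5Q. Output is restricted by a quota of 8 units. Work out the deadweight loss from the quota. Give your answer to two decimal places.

Without the quota, 147 - 5Q = 43 + 1.5Q gives Q* = 16.
At Q = 8 the demand price is 147 - 5(8) = 107 and the supply price is 43 + 1.5(8) = 55.
Deadweight loss is the triangle between the curves from 8 to 16: (1/2)(107 - 55)(16 - 8) = 208.

208.00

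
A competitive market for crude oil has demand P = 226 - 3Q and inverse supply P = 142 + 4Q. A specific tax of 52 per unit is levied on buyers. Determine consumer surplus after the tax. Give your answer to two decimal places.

31.35

Pre-tax equilibrium: 226 - 3Q = 142 + 4Q gives Q* = 12, P* = 190.
A tax on buyers shifts demand down by 52: (226 - 52) - 3Q = 142 + 4Q, so Q_t = 4.5714. Buyers pay P_b = 212.2857; sellers receive P_s = P_b - 52 = 160.2857.
Consumer surplus is the triangle under demand above P_b: (1/2)(4.5714)(226 - 212.2857) = 31.3469.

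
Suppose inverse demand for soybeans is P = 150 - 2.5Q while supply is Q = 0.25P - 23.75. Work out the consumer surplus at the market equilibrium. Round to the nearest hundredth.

Rewriting supply in inverse form: P = 95 + 4Q.
Equilibrium: 150 - 2.5Q = 95 + 4Q, so Q* = 8.4615 and P* = 128.8462.
The demand choke price is 150, so CS = (1/2)(Q*)(150 - P*) = (1/2)(8.4615)(21.1538) = 89.497.

89.50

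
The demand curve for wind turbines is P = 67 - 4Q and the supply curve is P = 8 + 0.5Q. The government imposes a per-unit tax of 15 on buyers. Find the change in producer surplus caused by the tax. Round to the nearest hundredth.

-19.07

Pre-tax equilibrium: 67 - 4Q = 8 + 0.5Q gives Q* = 13.1111, P* = 14.5556.
With the tax, buyers' net willingness to pay falls by 15: (67 - 15) - 4Q = 8 + 0.5Q, so Q_t = 9.7778. Buyers pay P_b = 27.8889; sellers receive P_s = P_b - 15 = 12.8889.
PS falls from (1/2)(13.1111)(6.5556) = 42.9753 to (1/2)(9.7778)(4.8889) = 23.9012, a change of -19.0741.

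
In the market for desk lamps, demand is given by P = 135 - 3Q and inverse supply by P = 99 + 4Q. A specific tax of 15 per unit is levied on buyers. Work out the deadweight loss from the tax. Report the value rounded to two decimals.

16.07

Without the tax, 135 - 3Q = 99 + 4Q so Q* = 5.1429 and P* = 119.5714.
With the tax, buyers' net willingness to pay falls by 15: (135 - 15) - 3Q = 99 + 4Q, so Q_t = 3. Buyers pay P_b = 126; sellers receive P_s = P_b - 15 = 111.
The welfare triangle lost has base Q* - Q_t = 2.1429 and height t = 15, so DWL = (1/2)(2.1429)(15) = 16.0714.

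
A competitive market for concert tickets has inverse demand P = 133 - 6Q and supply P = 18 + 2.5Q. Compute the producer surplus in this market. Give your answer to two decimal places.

Set 133 - 6Q = 18 + 2.5Q, which gives 115 = 8.5Q, so Q* = 13.5294 and P* = 133 - 6(13.5294) = 51.8235.
PS is the area between P* and the supply curve from 0 to Q*: (1/2)(13.5294)(33.8235) = 228.8062.

228.81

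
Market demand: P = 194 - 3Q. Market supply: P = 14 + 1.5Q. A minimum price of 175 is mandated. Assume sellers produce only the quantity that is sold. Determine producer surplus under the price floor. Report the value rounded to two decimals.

989.58

Without the control, 194 - 3Q = 14 + 1.5Q so Q* = 40 and P* = 74.
At P = 175, buyers demand (194 - 175)/3 = 6.3333 while sellers would supply more, so the quantity traded is 6.3333 at price 175.
The supply price at Q = 6.3333 is 23.5. PS is the trapezoid between 175 and supply over [0, 6.3333]: (1/2)[(175 - 14) + (175 - 23.5)](6.3333) = 989.5833.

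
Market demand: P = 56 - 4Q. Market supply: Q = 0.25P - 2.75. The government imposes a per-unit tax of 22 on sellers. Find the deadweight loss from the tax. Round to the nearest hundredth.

30.25

Rewriting supply in inverse form: P = 11 + 4Q.
Pre-tax equilibrium: 56 - 4Q = 11 + 4Q gives Q* = 5.625, P* = 33.5.
With the tax, sellers need 22 more per unit: 56 - 4Q = 11 + 4Q + 22, so Q_t = 2.875. Buyers pay P_b = 44.5; sellers receive P_s = P_b - 22 = 22.5.
Deadweight loss is the triangle between the curves from Q_t to Q*: (1/2)(5.625 - 2.875)(22) = 30.25.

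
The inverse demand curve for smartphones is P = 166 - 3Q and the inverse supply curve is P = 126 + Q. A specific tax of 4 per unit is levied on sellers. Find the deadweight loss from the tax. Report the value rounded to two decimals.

Without the tax, 166 - 3Q = 126 + Q so Q* = 10 and P* = 136.
With the tax, sellers need 4 more per unit: 166 - 3Q = 126 + Q + 4, so Q_t = 9. Buyers pay P_b = 139; sellers receive P_s = P_b - 4 = 135.
Deadweight loss is the triangle between the curves from Q_t to Q*: (1/2)(10 - 9)(4) = 2.

2.00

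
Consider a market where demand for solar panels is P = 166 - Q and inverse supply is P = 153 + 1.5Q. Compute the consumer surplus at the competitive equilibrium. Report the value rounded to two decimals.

13.52

Set 166 - Q = 153 + 1.5Q, which gives 13 = 2.5Q, so Q* = 5.2 and P* = 166 - (5.2) = 160.8.
CS is the area between the demand curve and P* from 0 to Q*: (1/2)(5.2)(5.2) = 13.52.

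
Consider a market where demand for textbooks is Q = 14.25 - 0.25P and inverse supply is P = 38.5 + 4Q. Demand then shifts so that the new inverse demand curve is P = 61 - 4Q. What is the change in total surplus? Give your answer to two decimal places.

10.25

Rewriting demand in inverse form: P = 57 - 4Q.
Initial equilibrium: Q_0 = 2.3125, P_0 = 47.75; CS_0 = (1/2)(2.3125)(9.25) = 10.6953, PS_0 = (1/2)(2.3125)(9.25) = 10.6953.
New equilibrium: 61 - 4Q = 38.5 + 4Q gives Q_1 = 2.8125, P_1 = 49.75; CS_1 = 15.8203, PS_1 = 15.8203.
Change in total surplus = (15.8203 + 15.8203) - (10.6953 + 10.6953) = 10.25.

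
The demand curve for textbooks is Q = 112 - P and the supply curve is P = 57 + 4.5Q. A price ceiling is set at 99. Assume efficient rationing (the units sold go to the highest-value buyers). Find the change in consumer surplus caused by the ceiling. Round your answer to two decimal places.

27.78

Rewriting demand in inverse form: P = 112 - Q.
Free-market equilibrium: 112 - Q = 57 + 4.5Q gives Q* = 10, P* = 102.
At the ceiling price 99, quantity supplied is (99 - 57)/4.5 = 9.3333; supply is the short side, so Q = 9.3333 trades at P = 99.
CS goes from (1/2)(10)(10) = 50 to 77.7778 (computed as (112 - 99)(9.3333) - (1/2)(1)(9.3333)^2), a change of 27.7778.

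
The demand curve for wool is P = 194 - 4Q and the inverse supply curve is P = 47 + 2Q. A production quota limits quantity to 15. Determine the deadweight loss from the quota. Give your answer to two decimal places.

270.75

Without the quota, 194 - 4Q = 47 + 2Q gives Q* = 24.5.
At Q = 15 the demand price is 194 - 4(15) = 134 and the supply price is 47 + 2(15) = 77.
DWL = (1/2)(gap between curves at 15) x (Q* - 15) = (1/2)(57)(9.5) = 270.75.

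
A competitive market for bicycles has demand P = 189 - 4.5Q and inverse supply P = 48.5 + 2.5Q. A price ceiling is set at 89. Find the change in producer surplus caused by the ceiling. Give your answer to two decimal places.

-175.53

Without the control, 189 - 4.5Q = 48.5 + 2.5Q so Q* = 20.0714 and P* = 98.6786.
At P = 89, sellers supply (89 - 48.5)/2.5 = 16.2 while buyers want more, so the quantity traded is 16.2 at price 89.
PS goes from (1/2)(20.0714)(50.1786) = 503.5778 to 328.05 (computed as (89 - 48.5)(16.2) - (1/2)(2.5)(16.2)^2), a change of -175.5278.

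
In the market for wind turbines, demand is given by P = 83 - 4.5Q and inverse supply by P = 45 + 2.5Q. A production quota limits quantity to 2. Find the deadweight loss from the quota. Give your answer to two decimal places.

Unrestricted equilibrium: Q* = (83 - 45)/(4.5 + 2.5) = 5.4286.
At Q = 2 the demand price is 83 - 4.5(2) = 74 and the supply price is 45 + 2.5(2) = 50.
DWL = (1/2)(gap between curves at 2) x (Q* - 2) = (1/2)(24)(3.4286) = 41.1429.

41.14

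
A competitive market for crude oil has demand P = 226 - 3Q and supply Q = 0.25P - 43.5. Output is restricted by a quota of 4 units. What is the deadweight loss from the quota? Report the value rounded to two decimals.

Rewriting supply in inverse form: P = 174 + 4Q.
Without the quota, 226 - 3Q = 174 + 4Q gives Q* = 7.4286.
At Q = 4 the demand price is 226 - 3(4) = 214 and the supply price is 174 + 4(4) = 190.
Deadweight loss is the triangle between the curves from 4 to 7.4286: (1/2)(214 - 190)(7.4286 - 4) = 41.1429.

41.14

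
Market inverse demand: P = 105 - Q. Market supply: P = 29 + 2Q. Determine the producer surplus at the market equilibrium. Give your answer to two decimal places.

Set 105 - Q = 29 + 2Q, which gives 76 = 3Q, so Q* = 25.3333 and P* = 105 - (25.3333) = 79.6667.
The supply curve's price intercept is 29, so PS = (1/2)(Q*)(P* - 29) = (1/2)(25.3333)(50.6667) = 641.7778.

641.78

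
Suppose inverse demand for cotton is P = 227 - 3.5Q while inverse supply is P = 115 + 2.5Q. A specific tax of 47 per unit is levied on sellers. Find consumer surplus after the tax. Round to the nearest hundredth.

Without the tax, 227 - 3.5Q = 115 + 2.5Q so Q* = 18.6667 and P* = 161.6667.
A tax on sellers shifts supply up by 47: 227 - 3.5Q = 115 + 2.5Q + 47, so Q_t = 10.8333. Buyers pay P_b = 189.0833; sellers receive P_s = P_b - 47 = 142.0833.
Consumer surplus is the triangle under demand above P_b: (1/2)(10.8333)(227 - 189.0833) = 205.3819.

205.38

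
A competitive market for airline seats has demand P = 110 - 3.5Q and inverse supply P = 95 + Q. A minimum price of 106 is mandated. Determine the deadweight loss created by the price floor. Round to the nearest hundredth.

10.80

Free-market equilibrium: 110 - 3.5Q = 95 + Q gives Q* = 3.3333, P* = 98.3333.
At P = 106, buyers demand (110 - 106)/3.5 = 1.1429 while sellers would supply more, so the quantity traded is 1.1429 at price 106.
The lost-trades triangle has base Q* - 1.1429 = 2.1905 and height equal to the gap between the curves at Q = 1.1429, which is 106 - 96.1429 = 9.8571. DWL = (1/2)(2.1905)(9.8571) = 10.7959.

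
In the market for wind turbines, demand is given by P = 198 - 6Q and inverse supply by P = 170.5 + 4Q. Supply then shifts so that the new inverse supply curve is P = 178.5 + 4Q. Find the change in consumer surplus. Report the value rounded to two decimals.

-11.28

Initial equilibrium: Q_0 = 2.75, P_0 = 181.5; CS_0 = (1/2)(2.75)(16.5) = 22.6875, PS_0 = (1/2)(2.75)(11) = 15.125.
New equilibrium: 198 - 6Q = 178.5 + 4Q gives Q_1 = 1.95, P_1 = 186.3; CS_1 = 11.4075, PS_1 = 7.605.
Change in consumer surplus = 11.4075 - 22.6875 = -11.28.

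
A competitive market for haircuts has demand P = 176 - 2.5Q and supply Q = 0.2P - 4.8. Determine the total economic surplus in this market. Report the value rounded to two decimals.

1540.27

Rewriting supply in inverse form: P = 24 + 5Q.
Set 176 - 2.5Q = 24 + 5Q, which gives 152 = 7.5Q, so Q* = 20.2667 and P* = 176 - 2.5(20.2667) = 125.3333.
CS = (1/2)(20.2667)(50.6667) = 513.4222 and PS = (1/2)(20.2667)(101.3333) = 1026.8444, so total surplus = 1540.2667.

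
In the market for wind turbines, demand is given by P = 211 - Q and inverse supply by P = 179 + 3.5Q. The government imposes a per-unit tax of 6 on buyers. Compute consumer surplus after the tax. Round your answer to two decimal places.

16.69

Pre-tax equilibrium: 211 - Q = 179 + 3.5Q gives Q* = 7.1111, P* = 203.8889.
A tax on buyers shifts demand down by 6: (211 - 6) - Q = 179 + 3.5Q, so Q_t = 5.7778. Buyers pay P_b = 205.2222; sellers receive P_s = P_b - 6 = 199.2222.
Consumer surplus is the triangle under demand above P_b: (1/2)(5.7778)(211 - 205.2222) = 16.6914.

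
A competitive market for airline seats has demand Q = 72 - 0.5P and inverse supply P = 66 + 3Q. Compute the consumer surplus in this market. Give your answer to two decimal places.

243.36

Rewriting demand in inverse form: P = 144 - 2Q.
Set 144 - 2Q = 66 + 3Q, which gives 78 = 5Q, so Q* = 15.6 and P* = 144 - 2(15.6) = 112.8.
CS is the area between the demand curve and P* from 0 to Q*: (1/2)(15.6)(31.2) = 243.36.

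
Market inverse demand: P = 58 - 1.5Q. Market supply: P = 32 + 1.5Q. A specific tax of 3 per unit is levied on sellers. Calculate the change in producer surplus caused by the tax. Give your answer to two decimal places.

-12.25

Without the tax, 58 - 1.5Q = 32 + 1.5Q so Q* = 8.6667 and P* = 45.
With the tax, sellers need 3 more per unit: 58 - 1.5Q = 32 + 1.5Q + 3, so Q_t = 7.6667. Buyers pay P_b = 46.5; sellers receive P_s = P_b - 3 = 43.5.
Producers lose the trapezoid between P_s and P* out to Q_t plus the triangle from Q_t to Q*: change in PS = 44.0833 - 56.3333 = -12.25.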